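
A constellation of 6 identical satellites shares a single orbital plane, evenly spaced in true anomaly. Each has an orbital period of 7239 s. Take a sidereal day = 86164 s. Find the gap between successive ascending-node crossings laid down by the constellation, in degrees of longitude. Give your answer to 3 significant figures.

5.04°

Single-satellite node shift = (7239.0/86164) × 360° = 30.25°.
With 6 satellites evenly phased, successive equator crossings are 30.25/6 = 5.041° apart.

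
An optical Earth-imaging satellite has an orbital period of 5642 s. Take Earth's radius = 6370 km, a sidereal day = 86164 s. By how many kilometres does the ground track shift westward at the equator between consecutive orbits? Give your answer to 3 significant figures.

2620 km

During one orbit Earth rotates (5642.0 / 86164) × 360° = 23.57°.
At the equator that is 23.57° × (2π·6370/360) km/° = 23.57 × 111.2 = 2621 km.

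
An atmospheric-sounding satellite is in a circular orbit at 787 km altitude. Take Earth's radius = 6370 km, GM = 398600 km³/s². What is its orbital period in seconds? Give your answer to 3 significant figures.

Semi-major axis a = 6370 + 787 = 7157 km. Period T = 2π√(a³/μ) = 2π√(7157³/398600) = 6025.7 s = 100.43 min.

6030 seconds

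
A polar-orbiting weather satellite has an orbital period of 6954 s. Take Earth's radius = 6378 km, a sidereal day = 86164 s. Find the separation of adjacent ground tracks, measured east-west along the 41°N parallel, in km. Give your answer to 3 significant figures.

Node shift per orbit = (6954.0/86164) × 360° = 29.05°.
Equatorial spacing = 29.05 × 111.3 km/° = 3234 km.
At 41° latitude, spacing = 3234 × cos(41°) = 2441 km.

2440 km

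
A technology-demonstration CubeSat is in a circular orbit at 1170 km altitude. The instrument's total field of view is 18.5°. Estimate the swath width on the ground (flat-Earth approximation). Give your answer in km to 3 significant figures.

381 km

Half-angle = 18.5°/2 = 9.25°.
Swath width ≈ 2h·tan(θ/2) = 2 × 1170 × tan(9.25°) = 381.1 km.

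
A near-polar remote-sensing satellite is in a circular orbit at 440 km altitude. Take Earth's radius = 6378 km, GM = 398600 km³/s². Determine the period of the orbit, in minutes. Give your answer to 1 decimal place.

93.4 min

Semi-major axis a = 6378 + 440 = 6818 km. Period T = 2π√(a³/μ) = 2π√(6818³/398600) = 5602.7 s = 93.38 min.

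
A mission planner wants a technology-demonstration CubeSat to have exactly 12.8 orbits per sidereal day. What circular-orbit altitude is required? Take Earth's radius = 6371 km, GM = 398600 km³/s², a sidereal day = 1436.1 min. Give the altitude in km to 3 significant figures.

1330 km

Required period T = 86166 / 12.8 = 6731.7 s.
From T = 2π√(a³/μ): a = (μ T²/4π²)^(1/3) = (398600 × 6731.7² / 4π²)^(1/3) = 7706 km.
Altitude h = a − R = 7706 − 6371 = 1335 km.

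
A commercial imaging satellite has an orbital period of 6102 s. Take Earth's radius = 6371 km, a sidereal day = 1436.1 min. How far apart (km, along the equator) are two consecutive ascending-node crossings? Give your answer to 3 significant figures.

During one orbit Earth rotates (6102.0 / 86166) × 360° = 25.49°.
At the equator that is 25.49° × (2π·6371/360) km/° = 25.49 × 111.2 = 2835 km.

2830 km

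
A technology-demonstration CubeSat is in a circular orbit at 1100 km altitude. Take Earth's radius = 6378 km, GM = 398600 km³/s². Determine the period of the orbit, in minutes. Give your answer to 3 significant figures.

107 min

Semi-major axis a = 6378 + 1100 = 7478 km. Period T = 2π√(a³/μ) = 2π√(7478³/398600) = 6435.6 s = 107.26 min.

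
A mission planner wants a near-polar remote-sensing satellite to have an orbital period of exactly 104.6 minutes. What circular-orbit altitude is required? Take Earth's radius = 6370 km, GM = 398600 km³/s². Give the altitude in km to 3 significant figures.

T = 104.6 min = 6276.0 s.
From T = 2π√(a³/μ): a = (μ T²/4π²)^(1/3) = (398600 × 6276.0² / 4π²)^(1/3) = 7354 km.
Altitude h = a − R = 7354 − 6370 = 984 km.

984 km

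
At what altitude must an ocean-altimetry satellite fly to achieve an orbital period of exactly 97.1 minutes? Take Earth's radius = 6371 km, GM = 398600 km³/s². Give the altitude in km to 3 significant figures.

T = 97.1 min = 5826.0 s.
From T = 2π√(a³/μ): a = (μ T²/4π²)^(1/3) = (398600 × 5826.0² / 4π²)^(1/3) = 6998 km.
Altitude h = a − R = 6998 − 6371 = 627 km.

627 km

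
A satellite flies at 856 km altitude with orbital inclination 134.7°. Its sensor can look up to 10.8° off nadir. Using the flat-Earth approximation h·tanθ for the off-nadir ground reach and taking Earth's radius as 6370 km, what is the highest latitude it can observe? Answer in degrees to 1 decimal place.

46.8°

Retrograde orbit: the ground track reaches ±(180° − i) = ±(180 − 134.7) = ±45.3°.
Sensor half-swath on the ground ≈ 856·tan(10.8°) = 163 km = 1.47° of latitude.
Maximum observable latitude ≈ 45.3 + 1.47 = 46.8°.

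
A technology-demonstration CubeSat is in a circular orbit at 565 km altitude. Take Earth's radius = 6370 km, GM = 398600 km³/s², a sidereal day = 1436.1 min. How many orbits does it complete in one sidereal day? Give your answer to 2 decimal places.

14.99

Semi-major axis a = 6370 + 565 = 6935 km. Period T = 2π√(a³/μ) = 2π√(6935³/398600) = 5747.5 s = 95.79 min.
Orbits per sidereal day = 86166 / 5747.5 = 14.992.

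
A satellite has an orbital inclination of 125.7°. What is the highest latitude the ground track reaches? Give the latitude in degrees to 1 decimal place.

Retrograde orbit: the ground track reaches ±(180° − i) = ±(180 − 125.7) = ±54.3°.

54.3°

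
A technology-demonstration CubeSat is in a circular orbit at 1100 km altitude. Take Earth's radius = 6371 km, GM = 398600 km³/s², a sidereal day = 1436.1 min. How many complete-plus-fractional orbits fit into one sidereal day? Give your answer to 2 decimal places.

13.41

Semi-major axis a = 6371 + 1100 = 7471 km. Period T = 2π√(a³/μ) = 2π√(7471³/398600) = 6426.6 s = 107.11 min.
Orbits per sidereal day = 86166 / 6426.6 = 13.408.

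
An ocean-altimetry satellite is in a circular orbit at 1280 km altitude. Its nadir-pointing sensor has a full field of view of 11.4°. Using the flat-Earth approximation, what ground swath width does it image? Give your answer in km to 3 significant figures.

256 km

Half-angle = 11.4°/2 = 5.7°.
Swath width ≈ 2h·tan(θ/2) = 2 × 1280 × tan(5.7°) = 255.5 km.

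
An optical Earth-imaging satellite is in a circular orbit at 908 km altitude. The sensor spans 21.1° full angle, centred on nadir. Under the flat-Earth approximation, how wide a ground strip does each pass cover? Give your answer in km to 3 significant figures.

Half-angle = 21.1°/2 = 10.55°.
Swath width ≈ 2h·tan(θ/2) = 2 × 908 × tan(10.55°) = 338.2 km.

338 km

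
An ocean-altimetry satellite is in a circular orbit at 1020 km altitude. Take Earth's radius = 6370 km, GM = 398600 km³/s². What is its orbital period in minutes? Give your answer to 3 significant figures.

105 min

Semi-major axis a = 6370 + 1020 = 7390 km. Period T = 2π√(a³/μ) = 2π√(7390³/398600) = 6322.3 s = 105.37 min.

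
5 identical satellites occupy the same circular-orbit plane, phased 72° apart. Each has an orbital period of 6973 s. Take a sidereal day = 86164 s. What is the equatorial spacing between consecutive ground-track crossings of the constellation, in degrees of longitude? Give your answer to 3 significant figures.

Single-satellite node shift = (6973.0/86164) × 360° = 29.13°.
With 5 satellites evenly phased, successive equator crossings are 29.13/5 = 5.827° apart.

5.83°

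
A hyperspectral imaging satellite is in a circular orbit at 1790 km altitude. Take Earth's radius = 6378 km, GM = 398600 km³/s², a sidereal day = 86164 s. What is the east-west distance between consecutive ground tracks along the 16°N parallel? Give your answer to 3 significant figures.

3280 km

Semi-major axis a = 6378 + 1790 = 8168 km. Period T = 2π√(a³/μ) = 2π√(8168³/398600) = 7346.6 s = 122.44 min.
Node shift per orbit = (7346.6/86164) × 360° = 30.69°.
Equatorial spacing = 30.69 × 111.3 km/° = 3417 km.
At 16° latitude, spacing = 3417 × cos(16°) = 3284 km.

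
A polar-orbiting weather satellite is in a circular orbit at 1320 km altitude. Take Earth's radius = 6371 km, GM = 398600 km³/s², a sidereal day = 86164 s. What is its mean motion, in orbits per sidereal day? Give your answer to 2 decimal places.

Semi-major axis a = 6371 + 1320 = 7691 km. Period T = 2π√(a³/μ) = 2π√(7691³/398600) = 6712.5 s = 111.88 min.
Orbits per sidereal day = 86164 / 6712.5 = 12.836.

12.84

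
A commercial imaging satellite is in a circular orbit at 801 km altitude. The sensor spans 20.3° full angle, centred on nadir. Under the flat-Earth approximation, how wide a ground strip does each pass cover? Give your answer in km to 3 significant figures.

287 km

Half-angle = 20.3°/2 = 10.15°.
Swath width ≈ 2h·tan(θ/2) = 2 × 801 × tan(10.15°) = 286.8 km.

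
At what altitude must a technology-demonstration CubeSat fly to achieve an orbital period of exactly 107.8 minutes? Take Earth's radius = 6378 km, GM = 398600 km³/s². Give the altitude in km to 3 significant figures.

T = 107.8 min = 6468.0 s.
From T = 2π√(a³/μ): a = (μ T²/4π²)^(1/3) = (398600 × 6468.0² / 4π²)^(1/3) = 7503 km.
Altitude h = a − R = 7503 − 6378 = 1125 km.

1130 km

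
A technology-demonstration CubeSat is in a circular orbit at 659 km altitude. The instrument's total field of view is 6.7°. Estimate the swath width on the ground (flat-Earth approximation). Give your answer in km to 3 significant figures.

77.1 km

Half-angle = 6.7°/2 = 3.35°.
Swath width ≈ 2h·tan(θ/2) = 2 × 659 × tan(3.35°) = 77.1 km.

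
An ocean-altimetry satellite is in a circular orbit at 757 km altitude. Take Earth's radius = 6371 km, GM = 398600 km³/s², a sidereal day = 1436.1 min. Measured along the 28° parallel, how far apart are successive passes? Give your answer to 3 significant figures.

Semi-major axis a = 6371 + 757 = 7128 km. Period T = 2π√(a³/μ) = 2π√(7128³/398600) = 5989.1 s = 99.82 min.
Node shift per orbit = (5989.1/86166) × 360° = 25.02°.
Equatorial spacing = 25.02 × 111.2 km/° = 2782 km.
At 28° latitude, spacing = 2782 × cos(28°) = 2457 km.

2460 km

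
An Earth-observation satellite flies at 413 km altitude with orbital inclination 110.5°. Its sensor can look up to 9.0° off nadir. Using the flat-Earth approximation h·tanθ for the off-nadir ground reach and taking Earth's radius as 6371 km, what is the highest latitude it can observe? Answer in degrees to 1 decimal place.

Retrograde orbit: the ground track reaches ±(180° − i) = ±(180 − 110.5) = ±69.5°.
Sensor half-swath on the ground ≈ 413·tan(9.0°) = 65 km = 0.59° of latitude.
Maximum observable latitude ≈ 69.5 + 0.59 = 70.1°.

70.1°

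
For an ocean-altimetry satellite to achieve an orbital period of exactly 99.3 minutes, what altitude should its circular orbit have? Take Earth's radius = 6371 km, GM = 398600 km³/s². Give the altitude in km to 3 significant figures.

732 km

T = 99.3 min = 5958.0 s.
From T = 2π√(a³/μ): a = (μ T²/4π²)^(1/3) = (398600 × 5958.0² / 4π²)^(1/3) = 7103 km.
Altitude h = a − R = 7103 − 6371 = 732 km.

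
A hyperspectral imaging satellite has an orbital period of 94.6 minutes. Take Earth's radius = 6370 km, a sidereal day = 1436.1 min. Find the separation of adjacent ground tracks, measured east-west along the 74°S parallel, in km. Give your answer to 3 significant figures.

727 km

T = 94.6 min = 5676.0 s.
Node shift per orbit = (5676.0/86166) × 360° = 23.71°.
Equatorial spacing = 23.71 × 111.2 km/° = 2636 km.
At 74° latitude, spacing = 2636 × cos(74°) = 727 km.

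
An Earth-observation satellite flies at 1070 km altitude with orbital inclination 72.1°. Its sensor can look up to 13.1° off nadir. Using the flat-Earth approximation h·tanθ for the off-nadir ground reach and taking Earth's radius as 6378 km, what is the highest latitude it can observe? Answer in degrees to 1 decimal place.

74.3°

For a prograde orbit the ground track reaches latitude ±i = ±72.1°.
Sensor half-swath on the ground ≈ 1070·tan(13.1°) = 249 km = 2.24° of latitude.
Maximum observable latitude ≈ 72.1 + 2.24 = 74.3°.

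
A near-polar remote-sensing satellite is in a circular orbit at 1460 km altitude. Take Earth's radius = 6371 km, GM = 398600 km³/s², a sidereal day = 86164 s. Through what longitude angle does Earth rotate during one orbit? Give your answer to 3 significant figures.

Semi-major axis a = 6371 + 1460 = 7831 km. Period T = 2π√(a³/μ) = 2π√(7831³/398600) = 6896.6 s = 114.94 min.
During one orbit Earth rotates (6896.6 / 86164) × 360° = 28.81°.

28.8°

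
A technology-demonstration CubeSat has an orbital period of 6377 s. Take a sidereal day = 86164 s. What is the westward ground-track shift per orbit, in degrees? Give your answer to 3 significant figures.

26.6°

During one orbit Earth rotates (6377.0 / 86164) × 360° = 26.64°.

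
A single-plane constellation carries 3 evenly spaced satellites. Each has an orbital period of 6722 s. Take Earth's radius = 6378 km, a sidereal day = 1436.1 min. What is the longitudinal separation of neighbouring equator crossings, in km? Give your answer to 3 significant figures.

1040 km

Single-satellite node shift = (6722.0/86166) × 360° = 28.08°.
With 3 satellites evenly phased, successive equator crossings are 28.08/3 = 9.361° apart.
That is 9.361 × 111.3 = 1042 km at the equator.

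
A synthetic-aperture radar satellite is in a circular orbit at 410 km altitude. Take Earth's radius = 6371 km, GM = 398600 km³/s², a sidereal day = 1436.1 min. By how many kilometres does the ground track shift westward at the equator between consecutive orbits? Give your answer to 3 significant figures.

Semi-major axis a = 6371 + 410 = 6781 km. Period T = 2π√(a³/μ) = 2π√(6781³/398600) = 5557.1 s = 92.62 min.
During one orbit Earth rotates (5557.1 / 86166) × 360° = 23.22°.
At the equator that is 23.22° × (2π·6371/360) km/° = 23.22 × 111.2 = 2582 km.

2580 km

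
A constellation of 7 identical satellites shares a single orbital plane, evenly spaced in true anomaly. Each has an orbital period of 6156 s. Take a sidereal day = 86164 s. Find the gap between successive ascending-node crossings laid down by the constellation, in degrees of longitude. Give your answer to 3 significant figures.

Single-satellite node shift = (6156.0/86164) × 360° = 25.72°.
With 7 satellites evenly phased, successive equator crossings are 25.72/7 = 3.674° apart.

3.67°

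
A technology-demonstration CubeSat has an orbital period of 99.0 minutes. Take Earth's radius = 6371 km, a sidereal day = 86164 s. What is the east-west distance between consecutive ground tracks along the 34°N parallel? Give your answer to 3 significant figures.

T = 99.0 min = 5940.0 s.
Node shift per orbit = (5940.0/86164) × 360° = 24.82°.
Equatorial spacing = 24.82 × 111.2 km/° = 2760 km.
At 34° latitude, spacing = 2760 × cos(34°) = 2288 km.

2290 km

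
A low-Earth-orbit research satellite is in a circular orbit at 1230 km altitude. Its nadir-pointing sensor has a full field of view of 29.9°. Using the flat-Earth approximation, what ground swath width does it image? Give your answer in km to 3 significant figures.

Half-angle = 29.9°/2 = 14.95°.
Swath width ≈ 2h·tan(θ/2) = 2 × 1230 × tan(14.95°) = 656.9 km.

657 km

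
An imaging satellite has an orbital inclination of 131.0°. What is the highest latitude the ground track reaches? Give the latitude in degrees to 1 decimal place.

Retrograde orbit: the ground track reaches ±(180° − i) = ±(180 − 131.0) = ±49.0°.

49.0°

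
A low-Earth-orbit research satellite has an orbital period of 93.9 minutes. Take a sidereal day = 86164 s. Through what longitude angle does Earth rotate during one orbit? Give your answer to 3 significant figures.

23.5°

T = 93.9 min = 5634.0 s.
During one orbit Earth rotates (5634.0 / 86164) × 360° = 23.54°.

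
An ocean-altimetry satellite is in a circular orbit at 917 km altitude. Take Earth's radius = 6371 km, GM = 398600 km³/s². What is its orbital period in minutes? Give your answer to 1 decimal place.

103.2 min

Semi-major axis a = 6371 + 917 = 7288 km. Period T = 2π√(a³/μ) = 2π√(7288³/398600) = 6191.9 s = 103.20 min.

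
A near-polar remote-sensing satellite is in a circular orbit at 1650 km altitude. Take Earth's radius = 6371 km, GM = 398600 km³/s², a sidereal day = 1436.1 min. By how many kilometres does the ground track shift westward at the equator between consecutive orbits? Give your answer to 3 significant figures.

Semi-major axis a = 6371 + 1650 = 8021 km. Period T = 2π√(a³/μ) = 2π√(8021³/398600) = 7149.1 s = 119.15 min.
During one orbit Earth rotates (7149.1 / 86166) × 360° = 29.87°.
At the equator that is 29.87° × (2π·6371/360) km/° = 29.87 × 111.2 = 3321 km.

3320 km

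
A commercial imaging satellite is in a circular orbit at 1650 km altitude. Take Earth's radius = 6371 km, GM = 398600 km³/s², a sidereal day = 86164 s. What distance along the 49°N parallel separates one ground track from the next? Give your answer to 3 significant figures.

Semi-major axis a = 6371 + 1650 = 8021 km. Period T = 2π√(a³/μ) = 2π√(8021³/398600) = 7149.1 s = 119.15 min.
Node shift per orbit = (7149.1/86164) × 360° = 29.87°.
Equatorial spacing = 29.87 × 111.2 km/° = 3321 km.
At 49° latitude, spacing = 3321 × cos(49°) = 2179 km.

2180 km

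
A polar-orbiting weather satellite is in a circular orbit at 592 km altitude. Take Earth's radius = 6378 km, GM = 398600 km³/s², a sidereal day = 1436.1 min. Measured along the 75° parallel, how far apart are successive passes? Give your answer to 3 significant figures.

Semi-major axis a = 6378 + 592 = 6970 km. Period T = 2π√(a³/μ) = 2π√(6970³/398600) = 5791.1 s = 96.52 min.
Node shift per orbit = (5791.1/86166) × 360° = 24.20°.
Equatorial spacing = 24.20 × 111.3 km/° = 2693 km.
At 75° latitude, spacing = 2693 × cos(75°) = 697 km.

697 km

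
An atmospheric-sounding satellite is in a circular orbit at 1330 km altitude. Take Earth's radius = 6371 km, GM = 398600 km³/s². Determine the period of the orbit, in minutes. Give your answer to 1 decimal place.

112.1 min

Semi-major axis a = 6371 + 1330 = 7701 km. Period T = 2π√(a³/μ) = 2π√(7701³/398600) = 6725.6 s = 112.09 min.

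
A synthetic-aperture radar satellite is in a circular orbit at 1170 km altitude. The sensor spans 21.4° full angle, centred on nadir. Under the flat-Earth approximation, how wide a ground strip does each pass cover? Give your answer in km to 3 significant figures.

Half-angle = 21.4°/2 = 10.7°.
Swath width ≈ 2h·tan(θ/2) = 2 × 1170 × tan(10.7°) = 442.1 km.

442 km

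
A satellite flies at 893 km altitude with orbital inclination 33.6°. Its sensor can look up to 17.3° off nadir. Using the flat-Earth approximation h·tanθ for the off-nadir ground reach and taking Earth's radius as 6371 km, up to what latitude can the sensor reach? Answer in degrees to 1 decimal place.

For a prograde orbit the ground track reaches latitude ±i = ±33.6°.
Sensor half-swath on the ground ≈ 893·tan(17.3°) = 278 km = 2.50° of latitude.
Maximum observable latitude ≈ 33.6 + 2.50 = 36.1°.

36.1°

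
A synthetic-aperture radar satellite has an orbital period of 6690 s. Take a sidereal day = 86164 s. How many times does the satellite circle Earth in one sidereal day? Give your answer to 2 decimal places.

Orbits per sidereal day = 86164 / 6690.0 = 12.880.

12.88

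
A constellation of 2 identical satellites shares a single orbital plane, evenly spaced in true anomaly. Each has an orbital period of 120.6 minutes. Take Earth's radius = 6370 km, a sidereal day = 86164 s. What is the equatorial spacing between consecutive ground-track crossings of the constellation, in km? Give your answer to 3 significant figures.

T = 120.6 min = 7236.0 s.
Single-satellite node shift = (7236.0/86164) × 360° = 30.23°.
With 2 satellites evenly phased, successive equator crossings are 30.23/2 = 15.116° apart.
That is 15.116 × 111.2 = 1681 km at the equator.

1680 km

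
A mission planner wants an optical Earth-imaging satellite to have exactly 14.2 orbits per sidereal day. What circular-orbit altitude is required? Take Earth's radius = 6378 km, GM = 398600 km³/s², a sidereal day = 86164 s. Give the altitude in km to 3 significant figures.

Required period T = 86164 / 14.2 = 6067.9 s.
From T = 2π√(a³/μ): a = (μ T²/4π²)^(1/3) = (398600 × 6067.9² / 4π²)^(1/3) = 7190 km.
Altitude h = a − R = 7190 − 6378 = 812 km.

812 km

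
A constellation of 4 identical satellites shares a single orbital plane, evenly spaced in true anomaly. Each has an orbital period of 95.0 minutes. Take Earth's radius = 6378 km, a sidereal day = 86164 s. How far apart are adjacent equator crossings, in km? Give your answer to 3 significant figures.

663 km

T = 95.0 min = 5700.0 s.
Single-satellite node shift = (5700.0/86164) × 360° = 23.82°.
With 4 satellites evenly phased, successive equator crossings are 23.82/4 = 5.954° apart.
That is 5.954 × 111.3 = 663 km at the equator.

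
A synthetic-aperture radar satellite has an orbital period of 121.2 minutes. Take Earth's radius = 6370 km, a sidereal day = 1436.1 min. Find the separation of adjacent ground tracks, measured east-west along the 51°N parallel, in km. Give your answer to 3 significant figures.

2130 km

T = 121.2 min = 7272.0 s.
Node shift per orbit = (7272.0/86166) × 360° = 30.38°.
Equatorial spacing = 30.38 × 111.2 km/° = 3378 km.
At 51° latitude, spacing = 3378 × cos(51°) = 2126 km.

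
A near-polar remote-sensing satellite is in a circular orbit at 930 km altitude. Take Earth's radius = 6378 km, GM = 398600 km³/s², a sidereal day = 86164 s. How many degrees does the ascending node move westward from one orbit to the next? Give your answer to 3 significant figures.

Semi-major axis a = 6378 + 930 = 7308 km. Period T = 2π√(a³/μ) = 2π√(7308³/398600) = 6217.4 s = 103.62 min.
During one orbit Earth rotates (6217.4 / 86164) × 360° = 25.98°.

26.0°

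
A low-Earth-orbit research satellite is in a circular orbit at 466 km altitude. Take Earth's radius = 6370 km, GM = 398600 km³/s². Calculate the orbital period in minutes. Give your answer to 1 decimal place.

93.7 min

Semi-major axis a = 6370 + 466 = 6836 km. Period T = 2π√(a³/μ) = 2π√(6836³/398600) = 5624.9 s = 93.75 min.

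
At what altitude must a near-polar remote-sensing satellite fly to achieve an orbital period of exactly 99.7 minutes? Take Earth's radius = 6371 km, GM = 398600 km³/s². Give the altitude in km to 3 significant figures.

T = 99.7 min = 5982.0 s.
From T = 2π√(a³/μ): a = (μ T²/4π²)^(1/3) = (398600 × 5982.0² / 4π²)^(1/3) = 7122 km.
Altitude h = a − R = 7122 − 6371 = 751 km.

751 km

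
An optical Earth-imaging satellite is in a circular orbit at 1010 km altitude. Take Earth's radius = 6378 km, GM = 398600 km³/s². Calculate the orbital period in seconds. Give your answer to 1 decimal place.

Semi-major axis a = 6378 + 1010 = 7388 km. Period T = 2π√(a³/μ) = 2π√(7388³/398600) = 6319.8 s = 105.33 min.

6319.8 seconds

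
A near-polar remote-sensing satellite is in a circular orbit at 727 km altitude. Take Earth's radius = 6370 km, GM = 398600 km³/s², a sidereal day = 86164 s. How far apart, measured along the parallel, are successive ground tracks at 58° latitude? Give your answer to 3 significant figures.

Semi-major axis a = 6370 + 727 = 7097 km. Period T = 2π√(a³/μ) = 2π√(7097³/398600) = 5950.1 s = 99.17 min.
Node shift per orbit = (5950.1/86164) × 360° = 24.86°.
Equatorial spacing = 24.86 × 111.2 km/° = 2764 km.
At 58° latitude, spacing = 2764 × cos(58°) = 1465 km.

1460 km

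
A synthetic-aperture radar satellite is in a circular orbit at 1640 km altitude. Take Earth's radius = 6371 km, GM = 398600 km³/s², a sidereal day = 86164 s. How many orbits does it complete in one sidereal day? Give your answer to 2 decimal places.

12.07

Semi-major axis a = 6371 + 1640 = 8011 km. Period T = 2π√(a³/μ) = 2π√(8011³/398600) = 7135.8 s = 118.93 min.
Orbits per sidereal day = 86164 / 7135.8 = 12.075.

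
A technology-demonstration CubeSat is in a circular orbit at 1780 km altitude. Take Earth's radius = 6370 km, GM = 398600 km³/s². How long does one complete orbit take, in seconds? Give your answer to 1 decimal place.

Semi-major axis a = 6370 + 1780 = 8150 km. Period T = 2π√(a³/μ) = 2π√(8150³/398600) = 7322.3 s = 122.04 min.

7322.3 seconds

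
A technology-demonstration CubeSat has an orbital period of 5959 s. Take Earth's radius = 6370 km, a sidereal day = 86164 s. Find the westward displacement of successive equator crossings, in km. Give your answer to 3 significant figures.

During one orbit Earth rotates (5959.0 / 86164) × 360° = 24.90°.
At the equator that is 24.90° × (2π·6370/360) km/° = 24.90 × 111.2 = 2768 km.

2770 km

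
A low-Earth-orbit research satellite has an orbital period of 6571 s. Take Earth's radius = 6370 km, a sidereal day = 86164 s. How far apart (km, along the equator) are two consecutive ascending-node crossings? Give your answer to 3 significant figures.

3050 km

During one orbit Earth rotates (6571.0 / 86164) × 360° = 27.45°.
At the equator that is 27.45° × (2π·6370/360) km/° = 27.45 × 111.2 = 3052 km.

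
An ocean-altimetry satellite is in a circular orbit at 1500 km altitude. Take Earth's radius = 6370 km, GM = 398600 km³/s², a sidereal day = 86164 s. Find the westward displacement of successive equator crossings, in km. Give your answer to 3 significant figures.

3230 km

Semi-major axis a = 6370 + 1500 = 7870 km. Period T = 2π√(a³/μ) = 2π√(7870³/398600) = 6948.2 s = 115.80 min.
During one orbit Earth rotates (6948.2 / 86164) × 360° = 29.03°.
At the equator that is 29.03° × (2π·6370/360) km/° = 29.03 × 111.2 = 3228 km.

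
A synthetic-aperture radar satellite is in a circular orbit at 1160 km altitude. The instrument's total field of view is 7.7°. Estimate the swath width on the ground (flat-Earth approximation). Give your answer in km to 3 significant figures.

Half-angle = 7.7°/2 = 3.85°.
Swath width ≈ 2h·tan(θ/2) = 2 × 1160 × tan(3.85°) = 156.1 km.

156 km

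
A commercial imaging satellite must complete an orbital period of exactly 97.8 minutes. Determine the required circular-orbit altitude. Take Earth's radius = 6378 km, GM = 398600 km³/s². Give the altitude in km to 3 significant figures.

654 km

T = 97.8 min = 5868.0 s.
From T = 2π√(a³/μ): a = (μ T²/4π²)^(1/3) = (398600 × 5868.0² / 4π²)^(1/3) = 7032 km.
Altitude h = a − R = 7032 − 6378 = 654 km.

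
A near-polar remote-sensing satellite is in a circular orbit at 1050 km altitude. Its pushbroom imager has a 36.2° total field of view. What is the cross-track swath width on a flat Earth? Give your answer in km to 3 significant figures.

686 km

Half-angle = 36.2°/2 = 18.1°.
Swath width ≈ 2h·tan(θ/2) = 2 × 1050 × tan(18.1°) = 686.4 km.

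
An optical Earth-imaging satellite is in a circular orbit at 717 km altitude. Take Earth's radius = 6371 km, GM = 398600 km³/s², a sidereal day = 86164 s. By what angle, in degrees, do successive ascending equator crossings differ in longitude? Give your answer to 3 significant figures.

24.8°

Semi-major axis a = 6371 + 717 = 7088 km. Period T = 2π√(a³/μ) = 2π√(7088³/398600) = 5938.8 s = 98.98 min.
During one orbit Earth rotates (5938.8 / 86164) × 360° = 24.81°.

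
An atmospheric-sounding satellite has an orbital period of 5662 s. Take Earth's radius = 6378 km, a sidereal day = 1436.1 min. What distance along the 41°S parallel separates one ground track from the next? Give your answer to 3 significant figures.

Node shift per orbit = (5662.0/86166) × 360° = 23.66°.
Equatorial spacing = 23.66 × 111.3 km/° = 2633 km.
At 41° latitude, spacing = 2633 × cos(41°) = 1987 km.

1990 km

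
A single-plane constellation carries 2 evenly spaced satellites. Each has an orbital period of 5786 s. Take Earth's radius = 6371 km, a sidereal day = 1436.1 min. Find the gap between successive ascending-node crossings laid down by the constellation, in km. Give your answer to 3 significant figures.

1340 km

Single-satellite node shift = (5786.0/86166) × 360° = 24.17°.
With 2 satellites evenly phased, successive equator crossings are 24.17/2 = 12.087° apart.
That is 12.087 × 111.2 = 1344 km at the equator.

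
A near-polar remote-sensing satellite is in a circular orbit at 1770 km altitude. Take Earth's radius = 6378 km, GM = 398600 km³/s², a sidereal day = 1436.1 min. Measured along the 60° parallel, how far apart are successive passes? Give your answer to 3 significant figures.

1700 km

Semi-major axis a = 6378 + 1770 = 8148 km. Period T = 2π√(a³/μ) = 2π√(8148³/398600) = 7319.6 s = 121.99 min.
Node shift per orbit = (7319.6/86166) × 360° = 30.58°.
Equatorial spacing = 30.58 × 111.3 km/° = 3404 km.
At 60° latitude, spacing = 3404 × cos(60°) = 1702 km.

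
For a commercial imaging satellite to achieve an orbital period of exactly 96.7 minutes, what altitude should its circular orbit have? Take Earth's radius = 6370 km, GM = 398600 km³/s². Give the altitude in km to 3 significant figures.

T = 96.7 min = 5802.0 s.
From T = 2π√(a³/μ): a = (μ T²/4π²)^(1/3) = (398600 × 5802.0² / 4π²)^(1/3) = 6979 km.
Altitude h = a − R = 6979 − 6370 = 609 km.

609 km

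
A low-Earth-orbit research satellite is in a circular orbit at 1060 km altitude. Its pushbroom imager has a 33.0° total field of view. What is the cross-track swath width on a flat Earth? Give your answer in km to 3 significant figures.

628 km

Half-angle = 33.0°/2 = 16.5°.
Swath width ≈ 2h·tan(θ/2) = 2 × 1060 × tan(16.5°) = 628.0 km.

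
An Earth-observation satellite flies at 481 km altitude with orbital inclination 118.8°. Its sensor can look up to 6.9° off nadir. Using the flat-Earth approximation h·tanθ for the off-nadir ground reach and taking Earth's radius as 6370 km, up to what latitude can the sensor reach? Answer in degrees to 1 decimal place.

Retrograde orbit: the ground track reaches ±(180° − i) = ±(180 − 118.8) = ±61.2°.
Sensor half-swath on the ground ≈ 481·tan(6.9°) = 58 km = 0.52° of latitude.
Maximum observable latitude ≈ 61.2 + 0.52 = 61.7°.

61.7°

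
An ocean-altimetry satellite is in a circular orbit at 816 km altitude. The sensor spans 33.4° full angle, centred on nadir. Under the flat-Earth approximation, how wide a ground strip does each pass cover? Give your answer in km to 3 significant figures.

Half-angle = 33.4°/2 = 16.7°.
Swath width ≈ 2h·tan(θ/2) = 2 × 816 × tan(16.7°) = 489.6 km.

490 km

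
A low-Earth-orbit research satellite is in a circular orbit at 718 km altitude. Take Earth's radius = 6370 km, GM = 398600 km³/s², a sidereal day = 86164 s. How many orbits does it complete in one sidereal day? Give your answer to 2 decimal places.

Semi-major axis a = 6370 + 718 = 7088 km. Period T = 2π√(a³/μ) = 2π√(7088³/398600) = 5938.8 s = 98.98 min.
Orbits per sidereal day = 86164 / 5938.8 = 14.509.

14.51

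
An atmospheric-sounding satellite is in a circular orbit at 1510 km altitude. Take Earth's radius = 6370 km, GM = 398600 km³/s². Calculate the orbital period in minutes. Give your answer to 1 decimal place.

116.0 min

Semi-major axis a = 6370 + 1510 = 7880 km. Period T = 2π√(a³/μ) = 2π√(7880³/398600) = 6961.5 s = 116.02 min.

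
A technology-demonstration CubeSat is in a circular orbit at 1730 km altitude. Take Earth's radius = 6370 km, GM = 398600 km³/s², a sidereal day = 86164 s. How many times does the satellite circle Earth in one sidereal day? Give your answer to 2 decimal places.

Semi-major axis a = 6370 + 1730 = 8100 km. Period T = 2π√(a³/μ) = 2π√(8100³/398600) = 7255.0 s = 120.92 min.
Orbits per sidereal day = 86164 / 7255.0 = 11.876.

11.88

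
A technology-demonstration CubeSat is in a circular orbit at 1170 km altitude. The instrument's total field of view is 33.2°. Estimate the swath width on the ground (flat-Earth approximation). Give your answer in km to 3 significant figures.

Half-angle = 33.2°/2 = 16.6°.
Swath width ≈ 2h·tan(θ/2) = 2 × 1170 × tan(16.6°) = 697.6 km.

698 km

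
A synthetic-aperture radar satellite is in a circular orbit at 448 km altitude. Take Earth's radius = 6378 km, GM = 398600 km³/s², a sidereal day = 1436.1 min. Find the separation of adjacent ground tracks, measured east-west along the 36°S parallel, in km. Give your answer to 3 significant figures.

2110 km

Semi-major axis a = 6378 + 448 = 6826 km. Period T = 2π√(a³/μ) = 2π√(6826³/398600) = 5612.6 s = 93.54 min.
Node shift per orbit = (5612.6/86166) × 360° = 23.45°.
Equatorial spacing = 23.45 × 111.3 km/° = 2610 km.
At 36° latitude, spacing = 2610 × cos(36°) = 2112 km.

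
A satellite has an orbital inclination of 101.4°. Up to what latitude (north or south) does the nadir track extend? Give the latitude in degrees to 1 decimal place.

Retrograde orbit: the ground track reaches ±(180° − i) = ±(180 − 101.4) = ±78.6°.

78.6°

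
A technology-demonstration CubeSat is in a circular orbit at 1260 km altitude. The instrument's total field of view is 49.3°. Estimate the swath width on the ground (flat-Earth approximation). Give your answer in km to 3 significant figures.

Half-angle = 49.3°/2 = 24.65°.
Swath width ≈ 2h·tan(θ/2) = 2 × 1260 × tan(24.65°) = 1156.4 km.

1160 km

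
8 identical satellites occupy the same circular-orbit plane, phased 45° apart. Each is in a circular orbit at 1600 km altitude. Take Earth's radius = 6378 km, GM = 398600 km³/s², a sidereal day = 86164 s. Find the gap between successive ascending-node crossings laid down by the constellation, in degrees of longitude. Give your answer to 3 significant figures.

Semi-major axis a = 6378 + 1600 = 7978 km. Period T = 2π√(a³/μ) = 2π√(7978³/398600) = 7091.7 s = 118.20 min.
Single-satellite node shift = (7091.7/86164) × 360° = 29.63°.
With 8 satellites evenly phased, successive equator crossings are 29.63/8 = 3.704° apart.

3.70°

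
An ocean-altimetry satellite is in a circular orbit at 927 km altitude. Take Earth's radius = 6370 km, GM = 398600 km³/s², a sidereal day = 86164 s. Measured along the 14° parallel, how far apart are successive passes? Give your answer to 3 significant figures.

Semi-major axis a = 6370 + 927 = 7297 km. Period T = 2π√(a³/μ) = 2π√(7297³/398600) = 6203.4 s = 103.39 min.
Node shift per orbit = (6203.4/86164) × 360° = 25.92°.
Equatorial spacing = 25.92 × 111.2 km/° = 2882 km.
At 14° latitude, spacing = 2882 × cos(14°) = 2796 km.

2800 km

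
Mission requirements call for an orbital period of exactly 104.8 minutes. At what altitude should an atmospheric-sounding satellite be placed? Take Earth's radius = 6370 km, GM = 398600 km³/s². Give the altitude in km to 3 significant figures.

993 km

T = 104.8 min = 6288.0 s.
From T = 2π√(a³/μ): a = (μ T²/4π²)^(1/3) = (398600 × 6288.0² / 4π²)^(1/3) = 7363 km.
Altitude h = a − R = 7363 − 6370 = 993 km.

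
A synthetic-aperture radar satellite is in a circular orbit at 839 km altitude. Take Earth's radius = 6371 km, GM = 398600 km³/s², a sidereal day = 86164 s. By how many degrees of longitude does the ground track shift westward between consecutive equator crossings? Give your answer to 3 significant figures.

25.5°

Semi-major axis a = 6371 + 839 = 7210 km. Period T = 2π√(a³/μ) = 2π√(7210³/398600) = 6092.8 s = 101.55 min.
During one orbit Earth rotates (6092.8 / 86164) × 360° = 25.46°.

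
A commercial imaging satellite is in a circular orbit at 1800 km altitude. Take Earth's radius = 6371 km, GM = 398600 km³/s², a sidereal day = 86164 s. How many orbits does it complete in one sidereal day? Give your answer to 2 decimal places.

Semi-major axis a = 6371 + 1800 = 8171 km. Period T = 2π√(a³/μ) = 2π√(8171³/398600) = 7350.6 s = 122.51 min.
Orbits per sidereal day = 86164 / 7350.6 = 11.722.

11.72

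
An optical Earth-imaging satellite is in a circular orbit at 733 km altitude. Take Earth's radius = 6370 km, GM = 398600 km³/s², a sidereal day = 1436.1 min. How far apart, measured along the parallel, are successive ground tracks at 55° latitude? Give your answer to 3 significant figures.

1590 km

Semi-major axis a = 6370 + 733 = 7103 km. Period T = 2π√(a³/μ) = 2π√(7103³/398600) = 5957.6 s = 99.29 min.
Node shift per orbit = (5957.6/86166) × 360° = 24.89°.
Equatorial spacing = 24.89 × 111.2 km/° = 2767 km.
At 55° latitude, spacing = 2767 × cos(55°) = 1587 km.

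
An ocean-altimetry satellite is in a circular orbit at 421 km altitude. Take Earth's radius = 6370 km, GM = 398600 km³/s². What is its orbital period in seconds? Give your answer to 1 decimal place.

5569.4 seconds

Semi-major axis a = 6370 + 421 = 6791 km. Period T = 2π√(a³/μ) = 2π√(6791³/398600) = 5569.4 s = 92.82 min.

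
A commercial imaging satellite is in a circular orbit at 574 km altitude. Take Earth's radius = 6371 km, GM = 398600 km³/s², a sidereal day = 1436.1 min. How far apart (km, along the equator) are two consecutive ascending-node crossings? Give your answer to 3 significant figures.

2680 km

Semi-major axis a = 6371 + 574 = 6945 km. Period T = 2π√(a³/μ) = 2π√(6945³/398600) = 5760.0 s = 96.00 min.
During one orbit Earth rotates (5760.0 / 86166) × 360° = 24.07°.
At the equator that is 24.07° × (2π·6371/360) km/° = 24.07 × 111.2 = 2676 km.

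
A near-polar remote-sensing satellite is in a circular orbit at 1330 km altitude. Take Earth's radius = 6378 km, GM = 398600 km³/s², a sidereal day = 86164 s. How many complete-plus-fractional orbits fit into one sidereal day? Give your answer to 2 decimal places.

12.79

Semi-major axis a = 6378 + 1330 = 7708 km. Period T = 2π√(a³/μ) = 2π√(7708³/398600) = 6734.8 s = 112.25 min.
Orbits per sidereal day = 86164 / 6734.8 = 12.794.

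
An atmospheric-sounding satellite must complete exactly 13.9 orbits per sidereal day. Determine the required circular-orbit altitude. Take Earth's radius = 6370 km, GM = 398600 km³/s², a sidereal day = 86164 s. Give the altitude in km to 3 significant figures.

923 km

Required period T = 86164 / 13.9 = 6198.8 s.
From T = 2π√(a³/μ): a = (μ T²/4π²)^(1/3) = (398600 × 6198.8² / 4π²)^(1/3) = 7293 km.
Altitude h = a − R = 7293 − 6370 = 923 km.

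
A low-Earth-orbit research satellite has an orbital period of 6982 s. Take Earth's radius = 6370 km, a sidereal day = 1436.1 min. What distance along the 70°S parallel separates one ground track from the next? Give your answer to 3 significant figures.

1110 km

Node shift per orbit = (6982.0/86166) × 360° = 29.17°.
Equatorial spacing = 29.17 × 111.2 km/° = 3243 km.
At 70° latitude, spacing = 3243 × cos(70°) = 1109 km.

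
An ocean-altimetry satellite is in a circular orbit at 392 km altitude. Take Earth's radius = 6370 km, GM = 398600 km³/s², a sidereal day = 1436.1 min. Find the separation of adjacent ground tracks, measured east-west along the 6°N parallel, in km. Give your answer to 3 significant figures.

Semi-major axis a = 6370 + 392 = 6762 km. Period T = 2π√(a³/μ) = 2π√(6762³/398600) = 5533.8 s = 92.23 min.
Node shift per orbit = (5533.8/86166) × 360° = 23.12°.
Equatorial spacing = 23.12 × 111.2 km/° = 2570 km.
At 6° latitude, spacing = 2570 × cos(6°) = 2556 km.

2560 km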